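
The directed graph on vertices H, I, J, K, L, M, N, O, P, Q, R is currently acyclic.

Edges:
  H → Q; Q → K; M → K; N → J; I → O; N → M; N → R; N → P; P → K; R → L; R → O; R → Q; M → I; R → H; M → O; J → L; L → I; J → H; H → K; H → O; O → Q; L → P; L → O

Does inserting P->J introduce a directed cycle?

Yes

Adding P→J creates a cycle iff J can already reach P.
Path from J: J → L → P.
So J → … → P → J is a cycle.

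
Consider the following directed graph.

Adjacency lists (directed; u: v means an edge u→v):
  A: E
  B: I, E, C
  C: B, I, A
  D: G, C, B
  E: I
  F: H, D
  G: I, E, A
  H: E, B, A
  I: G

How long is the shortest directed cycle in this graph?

For each vertex v, BFS finds the shortest path from v back to v.
The shortest such closed walk is C → B → C, length 2.

2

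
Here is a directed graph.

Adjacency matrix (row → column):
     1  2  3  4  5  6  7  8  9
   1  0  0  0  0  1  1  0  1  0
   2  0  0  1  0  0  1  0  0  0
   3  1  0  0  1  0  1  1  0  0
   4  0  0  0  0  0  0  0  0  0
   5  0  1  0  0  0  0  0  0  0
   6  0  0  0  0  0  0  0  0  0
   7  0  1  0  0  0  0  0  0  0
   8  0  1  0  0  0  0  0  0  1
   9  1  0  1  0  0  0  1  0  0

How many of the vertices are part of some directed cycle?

A vertex is on a directed cycle iff it belongs to a strongly connected component of size ≥ 2 (or has a self-loop).
The vertices on cycles are {1, 2, 3, 5, 7, 8, 9} — 7 in total.

7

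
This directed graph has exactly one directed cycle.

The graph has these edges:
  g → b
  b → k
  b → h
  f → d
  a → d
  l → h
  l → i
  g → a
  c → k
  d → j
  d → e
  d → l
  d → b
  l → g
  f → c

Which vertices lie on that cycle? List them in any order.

DFS with gray/black marking from d:
d gray
  j gray
  j black
  b gray
    h gray
    h black
    k gray
    k black
  b black
  l gray
    i gray
    i black
    l→h: h black — skip
    g gray
      a gray
        a→d: d is gray → back edge
Back edge closes the cycle d → l → g → a → d; its vertices are {a, d, g, l}.

a, d, g, l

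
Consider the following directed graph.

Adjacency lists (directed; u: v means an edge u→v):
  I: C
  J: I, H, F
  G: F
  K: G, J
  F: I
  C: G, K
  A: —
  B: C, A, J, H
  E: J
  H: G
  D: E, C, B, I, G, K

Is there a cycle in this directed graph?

DFS with white/gray/black marking, starting from D:
D gray
  E gray
    J gray
      I gray
        C gray
          G gray
            F gray
              F→I: I is gray → back edge
Back edge found, so a cycle exists: I → C → G → F → I.

Yes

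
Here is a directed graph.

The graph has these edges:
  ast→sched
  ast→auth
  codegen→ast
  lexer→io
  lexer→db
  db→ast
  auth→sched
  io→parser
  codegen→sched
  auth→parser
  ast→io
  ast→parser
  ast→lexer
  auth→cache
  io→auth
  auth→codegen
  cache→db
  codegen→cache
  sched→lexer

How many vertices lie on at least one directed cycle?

8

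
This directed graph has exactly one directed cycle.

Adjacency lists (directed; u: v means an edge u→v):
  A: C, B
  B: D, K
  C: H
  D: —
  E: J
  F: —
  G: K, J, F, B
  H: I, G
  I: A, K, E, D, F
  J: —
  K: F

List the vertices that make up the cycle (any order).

DFS with gray/black marking from C:
C gray
  H gray
    I gray
      A gray
        A→C: C is gray → back edge
Back edge closes the cycle C → H → I → A → C; its vertices are {A, C, H, I}.

A, C, H, I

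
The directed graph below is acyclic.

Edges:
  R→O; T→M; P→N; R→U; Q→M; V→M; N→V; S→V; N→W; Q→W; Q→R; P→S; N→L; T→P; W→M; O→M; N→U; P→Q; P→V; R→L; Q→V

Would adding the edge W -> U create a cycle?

Adding W→U creates a cycle iff U can already reach W.
Explore from U: no path reaches W. The graph stays acyclic.

No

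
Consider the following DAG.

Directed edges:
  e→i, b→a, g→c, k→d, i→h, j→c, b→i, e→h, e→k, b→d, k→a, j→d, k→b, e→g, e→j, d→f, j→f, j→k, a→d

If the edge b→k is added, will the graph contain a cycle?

Adding b→k creates a cycle iff k can already reach b.
Path from k: k → b.
So k → … → b → k is a cycle.

Yes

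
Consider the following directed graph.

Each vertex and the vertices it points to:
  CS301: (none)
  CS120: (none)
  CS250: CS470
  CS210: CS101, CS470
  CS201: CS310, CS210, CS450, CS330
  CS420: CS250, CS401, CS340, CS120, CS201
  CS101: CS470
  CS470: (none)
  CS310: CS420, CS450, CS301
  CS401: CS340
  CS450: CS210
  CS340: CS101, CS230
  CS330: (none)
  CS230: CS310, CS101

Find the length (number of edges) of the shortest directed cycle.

For each vertex v, BFS finds the shortest path from v back to v.
The shortest such closed walk is CS420 → CS201 → CS310 → CS420, length 3.

3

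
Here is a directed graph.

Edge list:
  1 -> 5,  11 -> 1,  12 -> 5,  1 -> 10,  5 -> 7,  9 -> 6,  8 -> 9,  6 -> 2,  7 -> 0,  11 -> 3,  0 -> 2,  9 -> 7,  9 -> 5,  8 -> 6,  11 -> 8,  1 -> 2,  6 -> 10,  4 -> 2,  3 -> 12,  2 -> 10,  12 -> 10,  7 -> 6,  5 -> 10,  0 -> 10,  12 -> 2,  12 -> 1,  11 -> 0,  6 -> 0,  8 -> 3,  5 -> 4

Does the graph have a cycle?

No

DFS with white/gray/black marking, starting from 8:
8 gray
  9 gray
    5 gray
      7 gray
        6 gray
          0 gray
            10 gray
            10 black
            2 gray
              2→10: 10 black — skip
            2 black
          0 black
          6→10: 10 black — skip
          6→2: 2 black — skip
        6 black
        7→0: 0 black — skip
      7 black
      4 gray
        4→2: 2 black — skip
      4 black
      5→10: 10 black — skip
    5 black
    9→7: 7 black — skip
    9→6: 6 black — skip
  9 black
  3 gray
    12 gray
      12→5: 5 black — skip
      12→10: 10 black — skip
      1 gray
        1→2: 2 black — skip
        1→5: 5 black — skip
        1→10: 10 black — skip
      1 black
      12→2: 2 black — skip
    12 black
  3 black
  8→6: 6 black — skip
8 black
11 gray
  11→1: 1 black — skip
  11→8: 8 black — skip
  11→3: 3 black — skip
  11→0: 0 black — skip
11 black
Every edge goes to a white or black vertex — no back edge, so the graph is acyclic.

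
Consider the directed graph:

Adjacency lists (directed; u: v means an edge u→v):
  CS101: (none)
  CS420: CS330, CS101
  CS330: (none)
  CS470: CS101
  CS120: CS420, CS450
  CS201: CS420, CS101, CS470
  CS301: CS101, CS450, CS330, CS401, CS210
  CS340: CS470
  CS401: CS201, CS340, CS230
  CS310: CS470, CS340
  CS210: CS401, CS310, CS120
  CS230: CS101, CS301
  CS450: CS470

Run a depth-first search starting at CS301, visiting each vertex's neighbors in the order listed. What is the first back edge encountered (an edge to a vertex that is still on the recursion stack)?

CS230→CS301

DFS from CS301 (visiting each vertex's neighbors in the order listed); mark gray on enter, black on exit:
CS301 gray
  CS101 gray
  CS101 black
  CS450 gray
    CS470 gray
      CS470→CS101: CS101 black — skip
    CS470 black
  CS450 black
  CS330 gray
  CS330 black
  CS401 gray
    CS201 gray
      CS420 gray
        CS420→CS330: CS330 black — skip
        CS420→CS101: CS101 black — skip
      CS420 black
      CS201→CS101: CS101 black — skip
      CS201→CS470: CS470 black — skip
    CS201 black
    CS340 gray
      CS340→CS470: CS470 black — skip
    CS340 black
    CS230 gray
      CS230→CS101: CS101 black — skip
      CS230→CS301: CS301 is gray → back edge
First back edge: CS230 → CS301.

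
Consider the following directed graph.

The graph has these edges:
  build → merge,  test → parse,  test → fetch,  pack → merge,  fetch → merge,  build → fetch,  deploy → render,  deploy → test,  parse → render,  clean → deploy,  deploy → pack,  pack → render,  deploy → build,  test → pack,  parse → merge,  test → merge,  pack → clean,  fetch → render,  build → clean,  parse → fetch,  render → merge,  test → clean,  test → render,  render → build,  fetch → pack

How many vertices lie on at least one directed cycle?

8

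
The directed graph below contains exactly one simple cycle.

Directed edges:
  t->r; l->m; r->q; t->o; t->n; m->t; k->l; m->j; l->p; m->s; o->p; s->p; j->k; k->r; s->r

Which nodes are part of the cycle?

j, k, l, m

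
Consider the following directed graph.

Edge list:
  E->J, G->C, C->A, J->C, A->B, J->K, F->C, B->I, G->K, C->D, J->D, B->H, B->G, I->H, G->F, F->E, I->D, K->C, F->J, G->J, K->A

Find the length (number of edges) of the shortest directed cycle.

4

For each vertex v, BFS finds the shortest path from v back to v.
The shortest such closed walk is B → G → C → A → B, length 4.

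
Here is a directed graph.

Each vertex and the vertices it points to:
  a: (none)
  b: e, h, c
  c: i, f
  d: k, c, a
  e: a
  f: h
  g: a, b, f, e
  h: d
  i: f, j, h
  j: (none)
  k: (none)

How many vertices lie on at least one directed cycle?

A vertex is on a directed cycle iff it belongs to a strongly connected component of size ≥ 2 (or has a self-loop).
The vertices on cycles are {c, d, f, h, i} — 5 in total.

5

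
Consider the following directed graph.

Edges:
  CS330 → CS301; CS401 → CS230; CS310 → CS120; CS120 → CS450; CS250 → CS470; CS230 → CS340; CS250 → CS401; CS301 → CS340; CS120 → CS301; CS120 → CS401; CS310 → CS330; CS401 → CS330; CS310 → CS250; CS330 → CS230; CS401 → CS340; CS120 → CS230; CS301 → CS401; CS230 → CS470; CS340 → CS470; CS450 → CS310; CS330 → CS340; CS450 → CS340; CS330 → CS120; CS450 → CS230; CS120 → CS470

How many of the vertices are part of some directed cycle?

7

A vertex is on a directed cycle iff it belongs to a strongly connected component of size ≥ 2 (or has a self-loop).
The vertices on cycles are {CS120, CS250, CS301, CS310, CS330, CS401, CS450} — 7 in total.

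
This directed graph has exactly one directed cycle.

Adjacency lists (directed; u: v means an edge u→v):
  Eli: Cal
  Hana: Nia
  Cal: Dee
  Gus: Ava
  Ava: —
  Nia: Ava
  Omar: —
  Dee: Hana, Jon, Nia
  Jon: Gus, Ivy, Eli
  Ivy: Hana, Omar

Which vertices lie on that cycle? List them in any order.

Cal, Dee, Eli, Jon

DFS with gray/black marking from Jon:
Jon gray
  Gus gray
    Ava gray
    Ava black
  Gus black
  Ivy gray
    Hana gray
      Nia gray
        Nia→Ava: Ava black — skip
      Nia black
    Hana black
    Omar gray
    Omar black
  Ivy black
  Eli gray
    Cal gray
      Dee gray
        Dee→Hana: Hana black — skip
        Dee→Jon: Jon is gray → back edge
Back edge closes the cycle Jon → Eli → Cal → Dee → Jon; its vertices are {Cal, Dee, Eli, Jon}.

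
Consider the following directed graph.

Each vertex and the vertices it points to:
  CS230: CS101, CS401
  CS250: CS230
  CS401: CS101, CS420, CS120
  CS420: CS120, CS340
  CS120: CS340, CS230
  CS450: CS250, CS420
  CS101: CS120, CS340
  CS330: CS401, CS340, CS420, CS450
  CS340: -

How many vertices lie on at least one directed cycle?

5

A vertex is on a directed cycle iff it belongs to a strongly connected component of size ≥ 2 (or has a self-loop).
The vertices on cycles are {CS101, CS120, CS230, CS401, CS420} — 5 in total.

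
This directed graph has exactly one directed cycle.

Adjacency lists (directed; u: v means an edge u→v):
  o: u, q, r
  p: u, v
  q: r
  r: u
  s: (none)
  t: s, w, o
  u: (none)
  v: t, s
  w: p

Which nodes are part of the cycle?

p, t, v, w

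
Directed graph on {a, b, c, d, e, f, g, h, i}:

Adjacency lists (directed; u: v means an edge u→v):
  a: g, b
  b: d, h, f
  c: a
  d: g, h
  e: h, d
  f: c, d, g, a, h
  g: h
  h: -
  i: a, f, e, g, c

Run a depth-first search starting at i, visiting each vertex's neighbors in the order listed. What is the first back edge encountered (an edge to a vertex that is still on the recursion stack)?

DFS from i (visiting each vertex's neighbors in the order listed); mark gray on enter, black on exit:
i gray
  a gray
    g gray
      h gray
      h black
    g black
    b gray
      d gray
        d→g: g black — skip
        d→h: h black — skip
      d black
      b→h: h black — skip
      f gray
        c gray
          c→a: a is gray → back edge
First back edge: c → a.

c->a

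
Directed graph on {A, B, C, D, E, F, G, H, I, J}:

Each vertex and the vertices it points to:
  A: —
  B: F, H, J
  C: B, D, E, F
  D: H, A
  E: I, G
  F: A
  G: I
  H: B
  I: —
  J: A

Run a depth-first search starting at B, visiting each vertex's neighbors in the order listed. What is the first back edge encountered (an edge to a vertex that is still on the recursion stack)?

H→B

DFS from B (visiting each vertex's neighbors in the order listed); mark gray on enter, black on exit:
B gray
  F gray
    A gray
    A black
  F black
  H gray
    H→B: B is gray → back edge
First back edge: H → B.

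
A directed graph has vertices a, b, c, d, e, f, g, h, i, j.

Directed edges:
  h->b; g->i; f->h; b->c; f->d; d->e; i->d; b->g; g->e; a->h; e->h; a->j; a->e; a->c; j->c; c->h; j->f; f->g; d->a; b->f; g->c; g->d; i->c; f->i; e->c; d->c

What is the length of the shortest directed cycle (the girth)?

3

For each vertex v, BFS finds the shortest path from v back to v.
The shortest such closed walk is b → f → h → b, length 3.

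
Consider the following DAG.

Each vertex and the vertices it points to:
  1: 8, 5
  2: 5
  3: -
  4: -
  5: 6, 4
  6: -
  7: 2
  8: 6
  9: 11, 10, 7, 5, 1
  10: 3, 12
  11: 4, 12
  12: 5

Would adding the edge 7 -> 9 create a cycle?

Yes

Adding 7→9 creates a cycle iff 9 can already reach 7.
Path from 9: 9 → 7.
So 9 → … → 7 → 9 is a cycle.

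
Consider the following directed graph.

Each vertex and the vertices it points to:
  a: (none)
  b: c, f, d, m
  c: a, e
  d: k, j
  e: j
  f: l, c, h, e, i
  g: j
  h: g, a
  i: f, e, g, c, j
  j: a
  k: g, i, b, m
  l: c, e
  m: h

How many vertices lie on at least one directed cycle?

5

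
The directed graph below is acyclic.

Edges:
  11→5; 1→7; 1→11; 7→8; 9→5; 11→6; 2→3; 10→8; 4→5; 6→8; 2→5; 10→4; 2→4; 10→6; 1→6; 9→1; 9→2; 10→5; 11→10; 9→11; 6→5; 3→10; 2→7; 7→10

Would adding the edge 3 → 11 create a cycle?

Adding 3→11 creates a cycle iff 11 can already reach 3.
Explore from 11: no path reaches 3. The graph stays acyclic.

No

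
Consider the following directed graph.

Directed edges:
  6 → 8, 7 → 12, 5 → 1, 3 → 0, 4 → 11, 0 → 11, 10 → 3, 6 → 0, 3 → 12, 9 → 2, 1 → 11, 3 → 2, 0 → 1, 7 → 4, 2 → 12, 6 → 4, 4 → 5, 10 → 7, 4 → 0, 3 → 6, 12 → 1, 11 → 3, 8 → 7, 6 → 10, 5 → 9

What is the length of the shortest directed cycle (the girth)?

3

For each vertex v, BFS finds the shortest path from v back to v.
The shortest such closed walk is 6 → 10 → 3 → 6, length 3.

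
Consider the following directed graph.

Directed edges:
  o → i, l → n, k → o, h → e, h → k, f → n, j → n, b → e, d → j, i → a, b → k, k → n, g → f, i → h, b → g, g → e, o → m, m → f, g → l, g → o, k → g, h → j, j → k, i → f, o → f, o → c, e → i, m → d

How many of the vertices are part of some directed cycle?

9

A vertex is on a directed cycle iff it belongs to a strongly connected component of size ≥ 2 (or has a self-loop).
The vertices on cycles are {d, e, g, h, i, j, k, m, o} — 9 in total.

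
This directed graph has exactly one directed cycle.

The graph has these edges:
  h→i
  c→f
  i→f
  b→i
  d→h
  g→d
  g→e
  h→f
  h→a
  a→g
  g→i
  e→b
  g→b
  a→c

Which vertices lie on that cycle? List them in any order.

a, d, g, h

DFS with gray/black marking from a:
a gray
  c gray
    f gray
    f black
  c black
  g gray
    d gray
      h gray
        h→f: f black — skip
        h→a: a is gray → back edge
Back edge closes the cycle a → g → d → h → a; its vertices are {a, d, g, h}.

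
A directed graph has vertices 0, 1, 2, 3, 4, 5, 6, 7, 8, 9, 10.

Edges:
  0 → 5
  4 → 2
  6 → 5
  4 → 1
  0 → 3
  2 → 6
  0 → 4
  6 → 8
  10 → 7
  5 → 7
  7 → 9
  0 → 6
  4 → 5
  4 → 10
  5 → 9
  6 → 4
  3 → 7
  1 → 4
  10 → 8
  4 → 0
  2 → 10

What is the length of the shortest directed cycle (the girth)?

2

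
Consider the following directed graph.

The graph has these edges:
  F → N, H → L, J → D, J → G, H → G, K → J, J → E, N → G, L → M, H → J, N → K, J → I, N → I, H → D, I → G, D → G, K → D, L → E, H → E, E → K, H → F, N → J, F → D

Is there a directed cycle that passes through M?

No

M lies on a cycle iff there is a path from M back to itself.
Exploring from M, it never reaches itself; equivalently, its strongly connected component is a singleton.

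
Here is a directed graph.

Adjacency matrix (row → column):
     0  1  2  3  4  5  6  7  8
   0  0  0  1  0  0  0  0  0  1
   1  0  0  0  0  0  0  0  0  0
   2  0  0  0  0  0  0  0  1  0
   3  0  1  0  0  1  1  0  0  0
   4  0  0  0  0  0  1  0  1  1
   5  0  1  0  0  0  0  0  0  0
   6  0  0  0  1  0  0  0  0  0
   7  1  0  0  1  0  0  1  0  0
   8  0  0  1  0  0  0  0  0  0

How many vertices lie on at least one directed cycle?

A vertex is on a directed cycle iff it belongs to a strongly connected component of size ≥ 2 (or has a self-loop).
The vertices on cycles are {0, 2, 3, 4, 6, 7, 8} — 7 in total.

7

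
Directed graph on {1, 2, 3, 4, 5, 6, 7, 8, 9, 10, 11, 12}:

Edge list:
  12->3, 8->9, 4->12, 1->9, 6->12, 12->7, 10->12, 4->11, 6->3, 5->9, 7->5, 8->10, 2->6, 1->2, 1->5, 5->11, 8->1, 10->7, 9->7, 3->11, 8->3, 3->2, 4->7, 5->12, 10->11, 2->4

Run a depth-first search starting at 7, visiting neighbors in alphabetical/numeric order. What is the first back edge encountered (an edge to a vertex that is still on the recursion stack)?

9→7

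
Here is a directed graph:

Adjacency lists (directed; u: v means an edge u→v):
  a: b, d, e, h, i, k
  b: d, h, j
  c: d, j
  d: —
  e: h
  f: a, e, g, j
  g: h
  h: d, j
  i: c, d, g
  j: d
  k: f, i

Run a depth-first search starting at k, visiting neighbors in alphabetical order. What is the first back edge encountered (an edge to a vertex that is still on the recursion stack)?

a→k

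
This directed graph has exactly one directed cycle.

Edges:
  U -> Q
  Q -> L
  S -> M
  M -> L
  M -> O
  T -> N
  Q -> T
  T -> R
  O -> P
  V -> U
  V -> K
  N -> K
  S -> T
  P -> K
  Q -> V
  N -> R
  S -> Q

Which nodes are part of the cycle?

DFS with gray/black marking from Q:
Q gray
  L gray
  L black
  V gray
    U gray
      U→Q: Q is gray → back edge
Back edge closes the cycle Q → V → U → Q; its vertices are {Q, U, V}.

Q, U, V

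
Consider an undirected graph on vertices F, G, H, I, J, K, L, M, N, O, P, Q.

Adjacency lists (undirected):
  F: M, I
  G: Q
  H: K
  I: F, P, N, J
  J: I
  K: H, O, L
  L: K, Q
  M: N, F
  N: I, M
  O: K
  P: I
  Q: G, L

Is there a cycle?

Yes

DFS, tracking each vertex's parent; an edge to a visited non-parent vertex closes a cycle.
Start from I:
visit I (parent –)
  visit F (parent I)
    visit M (parent F)
      visit N (parent M)
        N–I: I visited and ≠ parent → cycle
Cycle: I – F – M – N – I.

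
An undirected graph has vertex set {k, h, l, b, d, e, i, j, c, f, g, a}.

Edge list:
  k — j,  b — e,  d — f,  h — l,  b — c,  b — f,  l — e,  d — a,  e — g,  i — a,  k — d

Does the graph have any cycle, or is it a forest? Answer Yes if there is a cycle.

No

DFS, tracking each vertex's parent; an edge to a visited non-parent vertex closes a cycle.
Start from d:
visit d (parent –)
  visit f (parent d)
    f–d: parent, skip
    visit b (parent f)
      visit c (parent b)
        c–b: parent, skip
      visit e (parent b)
        e–b: parent, skip
        visit l (parent e)
          l–e: parent, skip
          visit h (parent l)
            h–l: parent, skip
        visit g (parent e)
          g–e: parent, skip
      b–f: parent, skip
  visit k (parent d)
    k–d: parent, skip
    visit j (parent k)
      j–k: parent, skip
  visit a (parent d)
    a–d: parent, skip
    visit i (parent a)
      i–a: parent, skip
No non-parent visited neighbor found — the graph is a forest.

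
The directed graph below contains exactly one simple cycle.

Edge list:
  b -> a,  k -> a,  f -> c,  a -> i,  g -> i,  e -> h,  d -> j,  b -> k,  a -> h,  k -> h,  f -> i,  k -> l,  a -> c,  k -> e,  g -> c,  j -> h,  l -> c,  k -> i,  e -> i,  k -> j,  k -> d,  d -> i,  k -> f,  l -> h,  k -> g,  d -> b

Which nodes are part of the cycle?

b, d, k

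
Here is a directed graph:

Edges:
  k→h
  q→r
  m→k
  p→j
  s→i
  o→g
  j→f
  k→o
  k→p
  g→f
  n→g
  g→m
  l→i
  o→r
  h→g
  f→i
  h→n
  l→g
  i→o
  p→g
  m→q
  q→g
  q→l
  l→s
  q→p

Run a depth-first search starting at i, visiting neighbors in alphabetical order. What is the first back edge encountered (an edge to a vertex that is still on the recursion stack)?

DFS from i (visiting neighbors in alphabetical order); mark gray on enter, black on exit:
i gray
  o gray
    g gray
      f gray
        f→i: i is gray → back edge
First back edge: f → i.

f→i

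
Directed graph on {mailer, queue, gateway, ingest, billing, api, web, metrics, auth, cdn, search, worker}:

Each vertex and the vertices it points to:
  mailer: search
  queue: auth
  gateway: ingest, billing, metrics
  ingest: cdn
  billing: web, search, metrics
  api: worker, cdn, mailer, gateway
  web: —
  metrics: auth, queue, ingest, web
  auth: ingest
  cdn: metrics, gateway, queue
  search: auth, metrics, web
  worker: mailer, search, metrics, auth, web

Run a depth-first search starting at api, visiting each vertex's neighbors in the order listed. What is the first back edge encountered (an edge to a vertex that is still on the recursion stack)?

DFS from api (visiting each vertex's neighbors in the order listed); mark gray on enter, black on exit:
api gray
  worker gray
    mailer gray
      search gray
        auth gray
          ingest gray
            cdn gray
              metrics gray
                metrics→auth: auth is gray → back edge
First back edge: metrics → auth.

metrics→auth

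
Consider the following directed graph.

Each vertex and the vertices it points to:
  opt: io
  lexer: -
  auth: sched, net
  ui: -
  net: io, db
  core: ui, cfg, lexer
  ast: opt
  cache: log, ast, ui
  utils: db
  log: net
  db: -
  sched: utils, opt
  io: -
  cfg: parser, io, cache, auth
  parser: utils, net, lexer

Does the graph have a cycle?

DFS with white/gray/black marking, starting from db:
db gray
db black
opt gray
  io gray
  io black
opt black
lexer gray
lexer black
auth gray
  sched gray
    utils gray
      utils→db: db black — skip
    utils black
    sched→opt: opt black — skip
  sched black
  net gray
    net→io: io black — skip
    net→db: db black — skip
  net black
auth black
ui gray
ui black
core gray
  core→ui: ui black — skip
  cfg gray
    parser gray
      parser→utils: utils black — skip
      parser→net: net black — skip
      parser→lexer: lexer black — skip
    parser black
    cfg→io: io black — skip
    cache gray
      log gray
        log→net: net black — skip
      log black
      ast gray
        ast→opt: opt black — skip
      ast black
      cache→ui: ui black — skip
    cache black
    cfg→auth: auth black — skip
  cfg black
  core→lexer: lexer black — skip
core black
Every edge goes to a white or black vertex — no back edge, so the graph is acyclic.

No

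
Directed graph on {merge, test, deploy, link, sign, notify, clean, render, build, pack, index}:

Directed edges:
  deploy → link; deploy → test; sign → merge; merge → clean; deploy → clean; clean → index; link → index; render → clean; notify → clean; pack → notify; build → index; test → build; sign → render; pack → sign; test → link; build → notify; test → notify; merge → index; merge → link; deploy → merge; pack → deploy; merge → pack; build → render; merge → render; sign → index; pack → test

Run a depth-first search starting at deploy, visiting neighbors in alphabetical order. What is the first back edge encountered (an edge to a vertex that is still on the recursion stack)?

pack→deploy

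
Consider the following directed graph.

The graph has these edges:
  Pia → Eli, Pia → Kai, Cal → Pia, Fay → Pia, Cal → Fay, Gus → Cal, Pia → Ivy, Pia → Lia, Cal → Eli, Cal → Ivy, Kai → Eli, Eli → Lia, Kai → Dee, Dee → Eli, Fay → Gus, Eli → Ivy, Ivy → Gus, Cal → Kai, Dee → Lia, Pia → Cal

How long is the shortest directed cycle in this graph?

For each vertex v, BFS finds the shortest path from v back to v.
The shortest such closed walk is Cal → Pia → Cal, length 2.

2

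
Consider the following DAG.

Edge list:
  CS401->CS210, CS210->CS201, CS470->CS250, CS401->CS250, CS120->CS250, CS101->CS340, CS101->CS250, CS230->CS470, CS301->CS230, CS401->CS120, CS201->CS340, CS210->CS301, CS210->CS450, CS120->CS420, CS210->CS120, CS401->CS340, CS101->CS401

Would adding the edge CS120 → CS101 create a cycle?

Adding CS120→CS101 creates a cycle iff CS101 can already reach CS120.
Path from CS101: CS101 → CS401 → CS120.
So CS101 → … → CS120 → CS101 is a cycle.

Yes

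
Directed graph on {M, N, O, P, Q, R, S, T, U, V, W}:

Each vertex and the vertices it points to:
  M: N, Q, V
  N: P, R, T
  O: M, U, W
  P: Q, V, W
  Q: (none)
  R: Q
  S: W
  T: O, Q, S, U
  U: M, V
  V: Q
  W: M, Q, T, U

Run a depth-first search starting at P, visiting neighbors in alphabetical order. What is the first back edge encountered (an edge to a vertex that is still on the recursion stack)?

N→P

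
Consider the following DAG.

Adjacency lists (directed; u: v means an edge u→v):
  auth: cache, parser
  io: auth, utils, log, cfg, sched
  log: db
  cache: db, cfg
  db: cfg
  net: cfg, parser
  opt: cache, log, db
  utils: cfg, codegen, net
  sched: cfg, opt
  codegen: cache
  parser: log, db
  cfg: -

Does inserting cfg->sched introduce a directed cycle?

Yes

Adding cfg→sched creates a cycle iff sched can already reach cfg.
Path from sched: sched → cfg.
So sched → … → cfg → sched is a cycle.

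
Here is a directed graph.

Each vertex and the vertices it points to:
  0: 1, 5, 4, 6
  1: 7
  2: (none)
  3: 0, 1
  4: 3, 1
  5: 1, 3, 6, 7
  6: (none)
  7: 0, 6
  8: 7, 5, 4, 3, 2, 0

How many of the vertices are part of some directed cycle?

6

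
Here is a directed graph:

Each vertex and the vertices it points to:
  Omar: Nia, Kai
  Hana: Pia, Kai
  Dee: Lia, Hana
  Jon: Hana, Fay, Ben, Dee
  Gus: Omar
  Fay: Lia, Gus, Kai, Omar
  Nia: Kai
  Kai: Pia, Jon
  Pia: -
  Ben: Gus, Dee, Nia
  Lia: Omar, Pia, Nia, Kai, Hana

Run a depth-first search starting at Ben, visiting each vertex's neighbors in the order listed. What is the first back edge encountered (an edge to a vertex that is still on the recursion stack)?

Hana->Kai

DFS from Ben (visiting each vertex's neighbors in the order listed); mark gray on enter, black on exit:
Ben gray
  Gus gray
    Omar gray
      Nia gray
        Kai gray
          Pia gray
          Pia black
          Jon gray
            Hana gray
              Hana→Pia: Pia black — skip
              Hana→Kai: Kai is gray → back edge
First back edge: Hana → Kai.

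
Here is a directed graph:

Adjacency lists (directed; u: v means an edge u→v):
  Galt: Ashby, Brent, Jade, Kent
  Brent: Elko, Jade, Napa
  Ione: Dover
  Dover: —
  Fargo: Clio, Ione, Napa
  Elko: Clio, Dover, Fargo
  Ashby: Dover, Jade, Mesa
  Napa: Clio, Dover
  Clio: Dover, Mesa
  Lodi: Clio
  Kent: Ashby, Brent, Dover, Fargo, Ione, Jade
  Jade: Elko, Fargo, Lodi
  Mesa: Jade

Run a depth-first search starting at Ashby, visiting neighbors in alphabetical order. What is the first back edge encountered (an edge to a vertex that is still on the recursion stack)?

DFS from Ashby (visiting neighbors in alphabetical order); mark gray on enter, black on exit:
Ashby gray
  Dover gray
  Dover black
  Jade gray
    Elko gray
      Clio gray
        Clio→Dover: Dover black — skip
        Mesa gray
          Mesa→Jade: Jade is gray → back edge
First back edge: Mesa → Jade.

Mesa→Jade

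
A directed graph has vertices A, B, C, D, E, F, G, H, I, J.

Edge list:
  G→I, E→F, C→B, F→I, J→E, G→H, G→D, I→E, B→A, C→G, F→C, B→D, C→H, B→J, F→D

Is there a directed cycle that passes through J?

J is on a cycle iff J can reach itself via ≥1 edge.
J → E → F → C → B → J — yes.

Yes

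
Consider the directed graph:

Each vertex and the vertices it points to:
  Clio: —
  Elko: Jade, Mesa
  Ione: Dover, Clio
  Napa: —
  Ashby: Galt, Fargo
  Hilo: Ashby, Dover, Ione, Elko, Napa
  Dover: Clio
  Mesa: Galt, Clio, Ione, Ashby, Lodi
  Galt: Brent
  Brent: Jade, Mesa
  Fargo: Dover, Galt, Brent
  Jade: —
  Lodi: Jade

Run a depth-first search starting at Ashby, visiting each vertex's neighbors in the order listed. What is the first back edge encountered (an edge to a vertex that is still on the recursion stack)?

Mesa→Galt

DFS from Ashby (visiting each vertex's neighbors in the order listed); mark gray on enter, black on exit:
Ashby gray
  Galt gray
    Brent gray
      Jade gray
      Jade black
      Mesa gray
        Mesa→Galt: Galt is gray → back edge
First back edge: Mesa → Galt.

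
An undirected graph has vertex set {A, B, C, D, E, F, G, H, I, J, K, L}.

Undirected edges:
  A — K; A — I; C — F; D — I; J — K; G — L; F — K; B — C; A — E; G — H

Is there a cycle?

No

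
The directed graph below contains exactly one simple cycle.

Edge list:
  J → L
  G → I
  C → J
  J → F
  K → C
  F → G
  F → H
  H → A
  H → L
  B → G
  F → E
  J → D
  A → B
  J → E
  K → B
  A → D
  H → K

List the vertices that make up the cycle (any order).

C, F, H, J, K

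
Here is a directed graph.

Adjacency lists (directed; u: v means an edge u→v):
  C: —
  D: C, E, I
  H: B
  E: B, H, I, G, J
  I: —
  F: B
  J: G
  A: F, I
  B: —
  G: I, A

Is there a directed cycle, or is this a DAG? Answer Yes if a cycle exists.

DFS with white/gray/black marking, starting from I:
I gray
I black
C gray
C black
D gray
  D→C: C black — skip
  E gray
    B gray
    B black
    H gray
      H→B: B black — skip
    H black
    E→I: I black — skip
    G gray
      G→I: I black — skip
      A gray
        F gray
          F→B: B black — skip
        F black
        A→I: I black — skip
      A black
    G black
    J gray
      J→G: G black — skip
    J black
  E black
  D→I: I black — skip
D black
Every edge goes to a white or black vertex — no back edge, so the graph is acyclic.

No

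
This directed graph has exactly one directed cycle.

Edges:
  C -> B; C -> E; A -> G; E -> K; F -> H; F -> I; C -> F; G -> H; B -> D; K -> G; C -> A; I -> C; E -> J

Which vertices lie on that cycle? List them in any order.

C, F, I

DFS with gray/black marking from C:
C gray
  B gray
    D gray
    D black
  B black
  F gray
    I gray
      I→C: C is gray → back edge
Back edge closes the cycle C → F → I → C; its vertices are {C, F, I}.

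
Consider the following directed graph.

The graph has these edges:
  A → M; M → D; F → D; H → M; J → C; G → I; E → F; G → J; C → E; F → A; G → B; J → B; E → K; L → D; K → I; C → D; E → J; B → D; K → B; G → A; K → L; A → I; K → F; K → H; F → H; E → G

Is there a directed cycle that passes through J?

J is on a cycle iff J can reach itself via ≥1 edge.
J → C → E → J — yes.

Yes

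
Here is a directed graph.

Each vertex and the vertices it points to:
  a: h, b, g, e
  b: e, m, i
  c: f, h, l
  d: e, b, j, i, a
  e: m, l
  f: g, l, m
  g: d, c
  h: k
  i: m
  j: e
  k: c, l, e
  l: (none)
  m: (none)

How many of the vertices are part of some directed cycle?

7

A vertex is on a directed cycle iff it belongs to a strongly connected component of size ≥ 2 (or has a self-loop).
The vertices on cycles are {a, c, d, f, g, h, k} — 7 in total.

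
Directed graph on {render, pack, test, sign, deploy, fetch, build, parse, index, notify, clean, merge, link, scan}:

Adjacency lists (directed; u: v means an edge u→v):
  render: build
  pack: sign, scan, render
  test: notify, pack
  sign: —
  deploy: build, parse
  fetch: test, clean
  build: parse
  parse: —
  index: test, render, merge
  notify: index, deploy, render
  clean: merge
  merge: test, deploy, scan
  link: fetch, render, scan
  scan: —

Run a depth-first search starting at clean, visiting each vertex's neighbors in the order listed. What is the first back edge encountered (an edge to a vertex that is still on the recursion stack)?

DFS from clean (visiting each vertex's neighbors in the order listed); mark gray on enter, black on exit:
clean gray
  merge gray
    test gray
      notify gray
        index gray
          index→test: test is gray → back edge
First back edge: index → test.

index→test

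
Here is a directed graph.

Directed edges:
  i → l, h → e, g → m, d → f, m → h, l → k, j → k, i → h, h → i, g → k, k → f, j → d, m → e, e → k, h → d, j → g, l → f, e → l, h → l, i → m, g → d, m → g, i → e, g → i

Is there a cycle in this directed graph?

Yes

DFS with white/gray/black marking, starting from g:
g gray
  d gray
    f gray
    f black
  d black
  m gray
    m→g: g is gray → back edge
Back edge found, so a cycle exists: g → m → g.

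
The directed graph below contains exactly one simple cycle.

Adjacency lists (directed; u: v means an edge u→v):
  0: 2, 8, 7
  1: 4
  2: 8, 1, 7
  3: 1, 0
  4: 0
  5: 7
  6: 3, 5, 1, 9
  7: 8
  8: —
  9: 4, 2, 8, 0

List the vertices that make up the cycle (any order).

0, 1, 2, 4

DFS with gray/black marking from 2:
2 gray
  8 gray
  8 black
  1 gray
    4 gray
      0 gray
        0→2: 2 is gray → back edge
Back edge closes the cycle 2 → 1 → 4 → 0 → 2; its vertices are {0, 1, 2, 4}.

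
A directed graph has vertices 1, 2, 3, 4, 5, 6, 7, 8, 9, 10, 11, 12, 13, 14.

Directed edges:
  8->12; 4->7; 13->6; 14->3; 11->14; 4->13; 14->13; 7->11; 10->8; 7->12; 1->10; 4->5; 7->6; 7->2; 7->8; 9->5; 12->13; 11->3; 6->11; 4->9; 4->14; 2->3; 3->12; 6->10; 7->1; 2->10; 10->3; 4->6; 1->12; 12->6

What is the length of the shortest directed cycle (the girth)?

For each vertex v, BFS finds the shortest path from v back to v.
The shortest such closed walk is 8 → 12 → 6 → 10 → 8, length 4.

4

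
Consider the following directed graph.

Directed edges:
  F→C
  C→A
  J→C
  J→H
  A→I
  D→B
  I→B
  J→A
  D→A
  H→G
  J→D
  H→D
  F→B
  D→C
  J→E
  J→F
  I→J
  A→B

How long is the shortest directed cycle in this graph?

3

For each vertex v, BFS finds the shortest path from v back to v.
The shortest such closed walk is J → A → I → J, length 3.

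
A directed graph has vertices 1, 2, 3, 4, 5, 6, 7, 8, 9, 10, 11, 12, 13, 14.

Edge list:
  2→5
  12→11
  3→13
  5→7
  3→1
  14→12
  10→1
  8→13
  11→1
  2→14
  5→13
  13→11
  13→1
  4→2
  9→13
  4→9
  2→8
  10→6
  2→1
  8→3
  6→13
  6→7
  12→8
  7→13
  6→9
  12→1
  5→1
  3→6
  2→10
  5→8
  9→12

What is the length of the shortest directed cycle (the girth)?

For each vertex v, BFS finds the shortest path from v back to v.
The shortest such closed walk is 8 → 3 → 6 → 9 → 12 → 8, length 5.

5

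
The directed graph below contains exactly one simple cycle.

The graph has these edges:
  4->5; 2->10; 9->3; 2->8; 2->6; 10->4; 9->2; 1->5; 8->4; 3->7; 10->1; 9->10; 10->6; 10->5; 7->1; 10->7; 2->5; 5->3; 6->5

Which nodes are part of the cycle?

DFS with gray/black marking from 3:
3 gray
  7 gray
    1 gray
      5 gray
        5→3: 3 is gray → back edge
Back edge closes the cycle 3 → 7 → 1 → 5 → 3; its vertices are {1, 3, 5, 7}.

1, 3, 5, 7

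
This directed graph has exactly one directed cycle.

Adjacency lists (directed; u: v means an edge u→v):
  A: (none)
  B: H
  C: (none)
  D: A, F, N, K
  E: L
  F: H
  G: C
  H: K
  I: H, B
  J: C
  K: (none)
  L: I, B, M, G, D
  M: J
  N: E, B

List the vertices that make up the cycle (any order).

DFS with gray/black marking from L:
L gray
  I gray
    H gray
      K gray
      K black
    H black
    B gray
      B→H: H black — skip
    B black
  I black
  L→B: B black — skip
  M gray
    J gray
      C gray
      C black
    J black
  M black
  G gray
    G→C: C black — skip
  G black
  D gray
    A gray
    A black
    F gray
      F→H: H black — skip
    F black
    N gray
      E gray
        E→L: L is gray → back edge
Back edge closes the cycle L → D → N → E → L; its vertices are {D, E, L, N}.

D, E, L, N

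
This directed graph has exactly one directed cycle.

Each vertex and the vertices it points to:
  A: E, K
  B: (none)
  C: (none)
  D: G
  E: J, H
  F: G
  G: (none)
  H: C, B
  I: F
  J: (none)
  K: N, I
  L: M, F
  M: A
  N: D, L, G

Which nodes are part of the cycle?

A, K, L, M, N

DFS with gray/black marking from A:
A gray
  E gray
    J gray
    J black
    H gray
      C gray
      C black
      B gray
      B black
    H black
  E black
  K gray
    N gray
      D gray
        G gray
        G black
      D black
      L gray
        M gray
          M→A: A is gray → back edge
Back edge closes the cycle A → K → N → L → M → A; its vertices are {A, K, L, M, N}.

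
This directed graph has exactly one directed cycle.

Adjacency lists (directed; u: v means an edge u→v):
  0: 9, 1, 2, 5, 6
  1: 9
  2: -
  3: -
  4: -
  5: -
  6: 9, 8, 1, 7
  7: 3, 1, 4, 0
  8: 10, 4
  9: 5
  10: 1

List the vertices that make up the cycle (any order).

DFS with gray/black marking from 6:
6 gray
  9 gray
    5 gray
    5 black
  9 black
  8 gray
    10 gray
      1 gray
        1→9: 9 black — skip
      1 black
    10 black
    4 gray
    4 black
  8 black
  6→1: 1 black — skip
  7 gray
    3 gray
    3 black
    7→1: 1 black — skip
    7→4: 4 black — skip
    0 gray
      0→9: 9 black — skip
      0→1: 1 black — skip
      2 gray
      2 black
      0→5: 5 black — skip
      0→6: 6 is gray → back edge
Back edge closes the cycle 6 → 7 → 0 → 6; its vertices are {0, 6, 7}.

0, 6, 7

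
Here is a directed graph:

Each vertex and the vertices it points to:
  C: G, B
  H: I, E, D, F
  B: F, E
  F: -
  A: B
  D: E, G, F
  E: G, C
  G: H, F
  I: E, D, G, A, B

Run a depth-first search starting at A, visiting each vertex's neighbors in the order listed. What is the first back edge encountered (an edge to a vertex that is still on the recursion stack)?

I->E

DFS from A (visiting each vertex's neighbors in the order listed); mark gray on enter, black on exit:
A gray
  B gray
    F gray
    F black
    E gray
      G gray
        H gray
          I gray
            I→E: E is gray → back edge
First back edge: I → E.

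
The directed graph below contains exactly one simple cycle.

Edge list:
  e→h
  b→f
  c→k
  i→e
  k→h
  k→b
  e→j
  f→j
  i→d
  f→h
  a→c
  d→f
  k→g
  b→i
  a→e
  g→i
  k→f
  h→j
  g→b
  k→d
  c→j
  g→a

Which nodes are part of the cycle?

DFS with gray/black marking from k:
k gray
  h gray
    j gray
    j black
  h black
  d gray
    f gray
      f→j: j black — skip
      f→h: h black — skip
    f black
  d black
  k→f: f black — skip
  b gray
    i gray
      e gray
        e→h: h black — skip
        e→j: j black — skip
      e black
      i→d: d black — skip
    i black
    b→f: f black — skip
  b black
  g gray
    g→i: i black — skip
    a gray
      c gray
        c→k: k is gray → back edge
Back edge closes the cycle k → g → a → c → k; its vertices are {a, c, g, k}.

a, c, g, k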